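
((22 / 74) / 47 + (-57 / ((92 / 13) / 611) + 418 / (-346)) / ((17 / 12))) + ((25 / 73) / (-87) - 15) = -3489.64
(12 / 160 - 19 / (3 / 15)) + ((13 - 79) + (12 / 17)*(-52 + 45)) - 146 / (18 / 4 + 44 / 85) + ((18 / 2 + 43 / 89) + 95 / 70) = -66535662251 / 361364920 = -184.12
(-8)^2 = 64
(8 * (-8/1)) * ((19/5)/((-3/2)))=162.13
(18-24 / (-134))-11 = 481 / 67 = 7.18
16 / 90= 8 / 45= 0.18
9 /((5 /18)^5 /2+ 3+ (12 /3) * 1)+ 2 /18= 332567093 /238113693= 1.40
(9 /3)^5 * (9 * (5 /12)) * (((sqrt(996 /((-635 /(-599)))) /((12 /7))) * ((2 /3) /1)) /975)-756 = -756+ 189 * sqrt(94710885) /165100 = -744.86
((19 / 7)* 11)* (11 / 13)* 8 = 18392 / 91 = 202.11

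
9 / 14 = 0.64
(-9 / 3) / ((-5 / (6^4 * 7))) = 27216 / 5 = 5443.20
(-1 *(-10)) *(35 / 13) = 350 / 13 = 26.92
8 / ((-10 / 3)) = -12 / 5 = -2.40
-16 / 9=-1.78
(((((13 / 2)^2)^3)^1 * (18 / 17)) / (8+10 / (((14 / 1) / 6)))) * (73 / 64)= 22198494591 / 2994176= 7413.89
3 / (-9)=-1 / 3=-0.33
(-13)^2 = 169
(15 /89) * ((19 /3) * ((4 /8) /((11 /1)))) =95 /1958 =0.05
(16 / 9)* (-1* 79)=-1264 / 9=-140.44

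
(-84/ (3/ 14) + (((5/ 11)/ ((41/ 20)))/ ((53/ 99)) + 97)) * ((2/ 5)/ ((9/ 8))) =-104.74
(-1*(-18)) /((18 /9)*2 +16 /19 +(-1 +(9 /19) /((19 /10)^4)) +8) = 4952198 /3268025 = 1.52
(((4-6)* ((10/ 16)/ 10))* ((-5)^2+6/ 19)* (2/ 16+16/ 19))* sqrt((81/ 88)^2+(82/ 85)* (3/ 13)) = -5439* sqrt(10116196545)/ 172817920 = -3.17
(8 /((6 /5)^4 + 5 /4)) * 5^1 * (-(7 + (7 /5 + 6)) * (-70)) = 14400000 /1187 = 12131.42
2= 2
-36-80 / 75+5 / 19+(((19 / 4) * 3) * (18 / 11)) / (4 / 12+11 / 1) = -7407157 / 213180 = -34.75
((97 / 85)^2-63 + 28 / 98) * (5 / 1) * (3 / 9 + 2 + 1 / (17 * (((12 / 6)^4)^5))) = -16148224928911 / 22538485760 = -716.47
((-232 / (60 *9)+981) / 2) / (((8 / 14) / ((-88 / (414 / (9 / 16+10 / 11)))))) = -239999501 / 894240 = -268.38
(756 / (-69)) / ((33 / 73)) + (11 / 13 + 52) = 94095 / 3289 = 28.61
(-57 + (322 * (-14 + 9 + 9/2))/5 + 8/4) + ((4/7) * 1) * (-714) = -2476/5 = -495.20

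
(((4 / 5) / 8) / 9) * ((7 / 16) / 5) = 7 / 7200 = 0.00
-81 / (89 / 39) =-3159 / 89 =-35.49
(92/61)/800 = 0.00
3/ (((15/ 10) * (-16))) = -1/ 8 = -0.12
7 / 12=0.58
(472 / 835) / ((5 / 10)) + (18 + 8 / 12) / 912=328693 / 285570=1.15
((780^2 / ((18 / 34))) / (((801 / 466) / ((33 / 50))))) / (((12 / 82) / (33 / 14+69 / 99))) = 9208960.24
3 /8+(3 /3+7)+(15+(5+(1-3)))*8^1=1219 /8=152.38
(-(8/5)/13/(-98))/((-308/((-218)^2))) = -47524/245245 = -0.19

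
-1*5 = -5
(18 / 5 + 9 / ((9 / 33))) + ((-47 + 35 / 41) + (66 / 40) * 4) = -604 / 205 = -2.95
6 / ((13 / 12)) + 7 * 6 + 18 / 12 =1275 / 26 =49.04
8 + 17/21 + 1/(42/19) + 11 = 851/42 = 20.26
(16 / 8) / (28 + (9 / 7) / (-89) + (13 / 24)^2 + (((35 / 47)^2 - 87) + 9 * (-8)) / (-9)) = 0.04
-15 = -15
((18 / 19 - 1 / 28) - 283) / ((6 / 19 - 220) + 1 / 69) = 10354899 / 8063636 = 1.28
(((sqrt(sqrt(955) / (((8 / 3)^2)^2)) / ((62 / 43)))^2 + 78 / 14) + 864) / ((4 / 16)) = 149769 * sqrt(955) / 3936256 + 24348 / 7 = 3479.46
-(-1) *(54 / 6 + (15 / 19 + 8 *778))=118442 / 19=6233.79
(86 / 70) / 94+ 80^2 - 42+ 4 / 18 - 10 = 187971247 / 29610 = 6348.24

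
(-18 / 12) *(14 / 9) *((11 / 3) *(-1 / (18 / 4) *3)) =154 / 27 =5.70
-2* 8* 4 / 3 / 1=-64 / 3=-21.33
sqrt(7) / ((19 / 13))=13 * sqrt(7) / 19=1.81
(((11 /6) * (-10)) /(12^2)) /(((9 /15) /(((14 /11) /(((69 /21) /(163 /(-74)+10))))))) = -706825 /1102896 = -0.64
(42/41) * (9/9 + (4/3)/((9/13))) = 1106/369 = 3.00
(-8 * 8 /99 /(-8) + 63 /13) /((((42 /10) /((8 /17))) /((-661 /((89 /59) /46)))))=-26765793680 /2405403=-11127.36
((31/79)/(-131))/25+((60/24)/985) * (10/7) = 1250876/356781775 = 0.00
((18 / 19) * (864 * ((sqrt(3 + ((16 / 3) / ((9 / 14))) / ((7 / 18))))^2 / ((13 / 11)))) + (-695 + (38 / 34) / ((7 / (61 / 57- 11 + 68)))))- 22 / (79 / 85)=16143.85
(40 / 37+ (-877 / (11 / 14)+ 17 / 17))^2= 205606926721 / 165649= 1241220.45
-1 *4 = -4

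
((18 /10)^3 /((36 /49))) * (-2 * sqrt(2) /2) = -3969 * sqrt(2) /500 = -11.23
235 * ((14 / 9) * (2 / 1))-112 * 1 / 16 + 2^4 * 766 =116821 / 9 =12980.11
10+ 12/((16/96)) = 82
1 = 1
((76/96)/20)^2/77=361/17740800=0.00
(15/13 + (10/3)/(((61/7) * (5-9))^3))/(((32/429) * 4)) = 3595133795/929714176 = 3.87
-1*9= -9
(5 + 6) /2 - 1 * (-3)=8.50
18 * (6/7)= 108/7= 15.43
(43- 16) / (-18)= -3 / 2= -1.50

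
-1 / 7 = -0.14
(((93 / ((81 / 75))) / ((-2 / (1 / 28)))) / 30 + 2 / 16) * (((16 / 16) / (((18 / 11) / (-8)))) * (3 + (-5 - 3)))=12265 / 6804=1.80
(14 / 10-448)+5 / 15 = -6694 / 15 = -446.27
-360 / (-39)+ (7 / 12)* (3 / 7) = 493 / 52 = 9.48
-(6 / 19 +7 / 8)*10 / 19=-905 / 1444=-0.63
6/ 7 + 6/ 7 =12/ 7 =1.71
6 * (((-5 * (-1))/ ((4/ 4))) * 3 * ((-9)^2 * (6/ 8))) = 10935/ 2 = 5467.50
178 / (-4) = -89 / 2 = -44.50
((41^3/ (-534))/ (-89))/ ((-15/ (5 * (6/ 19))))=-68921/ 451497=-0.15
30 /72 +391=4697 /12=391.42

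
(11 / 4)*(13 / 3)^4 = 314171 / 324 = 969.66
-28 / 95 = -0.29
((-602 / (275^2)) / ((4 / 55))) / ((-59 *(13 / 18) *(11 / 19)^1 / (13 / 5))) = 51471 / 4461875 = 0.01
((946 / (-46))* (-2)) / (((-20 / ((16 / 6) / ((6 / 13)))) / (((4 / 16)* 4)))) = -12298 / 1035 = -11.88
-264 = -264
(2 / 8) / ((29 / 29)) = 1 / 4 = 0.25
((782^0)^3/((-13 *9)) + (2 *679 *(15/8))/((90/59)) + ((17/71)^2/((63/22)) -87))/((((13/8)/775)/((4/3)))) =54000507582500/53671527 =1006129.52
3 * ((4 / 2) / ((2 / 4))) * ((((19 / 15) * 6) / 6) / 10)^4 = 130321 / 42187500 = 0.00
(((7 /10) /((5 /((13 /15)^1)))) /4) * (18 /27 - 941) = -256711 /9000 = -28.52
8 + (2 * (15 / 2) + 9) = 32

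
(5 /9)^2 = 25 /81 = 0.31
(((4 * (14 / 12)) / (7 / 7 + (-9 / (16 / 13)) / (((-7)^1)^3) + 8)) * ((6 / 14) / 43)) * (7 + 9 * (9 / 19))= 2348864 / 40448853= 0.06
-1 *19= -19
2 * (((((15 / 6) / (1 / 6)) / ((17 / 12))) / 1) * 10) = 3600 / 17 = 211.76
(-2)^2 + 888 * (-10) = -8876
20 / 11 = 1.82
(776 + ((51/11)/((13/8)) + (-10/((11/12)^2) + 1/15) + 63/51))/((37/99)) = 924474948/449735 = 2055.60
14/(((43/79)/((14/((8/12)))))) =23226/43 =540.14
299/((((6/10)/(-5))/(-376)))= 2810600/3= 936866.67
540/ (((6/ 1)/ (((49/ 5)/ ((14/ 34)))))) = 2142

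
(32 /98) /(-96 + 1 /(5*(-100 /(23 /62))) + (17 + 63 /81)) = -4464000 /1069386143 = -0.00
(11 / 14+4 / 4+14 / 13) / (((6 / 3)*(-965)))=-521 / 351260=-0.00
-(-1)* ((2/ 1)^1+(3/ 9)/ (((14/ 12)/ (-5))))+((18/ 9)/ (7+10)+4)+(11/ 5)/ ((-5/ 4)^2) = 6.10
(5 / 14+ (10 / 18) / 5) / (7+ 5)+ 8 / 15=4327 / 7560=0.57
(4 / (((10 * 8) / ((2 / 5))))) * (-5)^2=1 / 2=0.50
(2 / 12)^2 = 1 / 36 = 0.03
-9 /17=-0.53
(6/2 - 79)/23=-76/23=-3.30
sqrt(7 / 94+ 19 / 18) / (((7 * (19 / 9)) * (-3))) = -sqrt(22466) / 6251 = -0.02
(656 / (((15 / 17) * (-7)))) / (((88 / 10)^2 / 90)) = -104550 / 847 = -123.44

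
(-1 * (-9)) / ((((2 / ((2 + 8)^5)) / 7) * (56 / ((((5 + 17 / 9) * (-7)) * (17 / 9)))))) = -46112500 / 9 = -5123611.11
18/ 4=9/ 2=4.50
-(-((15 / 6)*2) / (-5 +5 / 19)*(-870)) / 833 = 2755 / 2499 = 1.10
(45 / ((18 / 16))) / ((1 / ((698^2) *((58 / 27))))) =1130313280 / 27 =41863454.81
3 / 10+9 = 93 / 10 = 9.30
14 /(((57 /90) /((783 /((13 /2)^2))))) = 1315440 /3211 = 409.67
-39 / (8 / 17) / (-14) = 663 / 112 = 5.92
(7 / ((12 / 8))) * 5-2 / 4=137 / 6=22.83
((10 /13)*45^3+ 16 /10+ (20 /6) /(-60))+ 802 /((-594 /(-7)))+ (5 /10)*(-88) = 2705138201 /38610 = 70063.15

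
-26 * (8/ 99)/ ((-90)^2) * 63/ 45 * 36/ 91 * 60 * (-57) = 1216/ 2475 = 0.49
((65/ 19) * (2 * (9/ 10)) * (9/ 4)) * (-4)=-1053/ 19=-55.42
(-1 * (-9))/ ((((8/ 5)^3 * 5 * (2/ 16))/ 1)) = 225/ 64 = 3.52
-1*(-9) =9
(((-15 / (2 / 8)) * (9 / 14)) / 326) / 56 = -135 / 63896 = -0.00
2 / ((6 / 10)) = 10 / 3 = 3.33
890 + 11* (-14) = 736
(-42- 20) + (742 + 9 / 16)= 10889 / 16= 680.56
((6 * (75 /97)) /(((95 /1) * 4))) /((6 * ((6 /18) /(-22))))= -495 /3686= -0.13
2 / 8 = 0.25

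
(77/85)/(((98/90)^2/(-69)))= -307395/5831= -52.72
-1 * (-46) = 46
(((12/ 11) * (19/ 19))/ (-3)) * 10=-40/ 11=-3.64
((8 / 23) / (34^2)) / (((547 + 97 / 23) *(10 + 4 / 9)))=3 / 57401758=0.00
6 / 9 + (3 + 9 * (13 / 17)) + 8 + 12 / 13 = 19.47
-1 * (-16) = 16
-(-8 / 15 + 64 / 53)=-536 / 795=-0.67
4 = 4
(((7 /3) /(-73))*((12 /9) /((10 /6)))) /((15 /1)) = -28 /16425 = -0.00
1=1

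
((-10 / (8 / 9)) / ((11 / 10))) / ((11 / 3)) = -675 / 242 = -2.79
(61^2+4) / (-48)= -3725 / 48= -77.60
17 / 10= 1.70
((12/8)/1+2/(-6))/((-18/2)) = -7/54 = -0.13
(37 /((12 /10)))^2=34225 /36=950.69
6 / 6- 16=-15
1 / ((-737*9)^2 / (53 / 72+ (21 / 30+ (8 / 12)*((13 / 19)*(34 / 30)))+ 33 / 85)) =90749 / 1705311665640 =0.00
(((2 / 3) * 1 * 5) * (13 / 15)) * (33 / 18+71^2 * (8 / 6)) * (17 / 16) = 8914919 / 432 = 20636.39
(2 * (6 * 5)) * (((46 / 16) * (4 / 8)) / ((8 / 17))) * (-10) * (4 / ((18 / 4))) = -9775 / 6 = -1629.17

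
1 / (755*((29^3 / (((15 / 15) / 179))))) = 0.00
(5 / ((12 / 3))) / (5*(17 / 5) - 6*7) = -1 / 20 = -0.05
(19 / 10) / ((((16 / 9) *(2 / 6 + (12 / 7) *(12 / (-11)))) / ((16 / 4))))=-39501 / 14200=-2.78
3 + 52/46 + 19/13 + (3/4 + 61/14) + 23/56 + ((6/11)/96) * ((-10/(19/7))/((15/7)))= 11.10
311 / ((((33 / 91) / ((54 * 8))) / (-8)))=-32602752 / 11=-2963886.55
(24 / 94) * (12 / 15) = 48 / 235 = 0.20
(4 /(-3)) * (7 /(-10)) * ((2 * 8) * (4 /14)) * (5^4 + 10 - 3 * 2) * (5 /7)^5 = 25160000 /50421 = 499.00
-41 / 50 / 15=-41 / 750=-0.05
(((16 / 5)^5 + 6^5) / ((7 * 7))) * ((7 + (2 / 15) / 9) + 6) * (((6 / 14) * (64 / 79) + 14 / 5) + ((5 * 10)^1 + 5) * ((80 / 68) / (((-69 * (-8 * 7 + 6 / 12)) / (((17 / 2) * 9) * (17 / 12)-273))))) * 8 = 97088044944385792 / 15408092109375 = 6301.11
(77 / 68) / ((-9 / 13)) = -1.64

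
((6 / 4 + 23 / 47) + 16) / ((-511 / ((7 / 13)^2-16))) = 4489605 / 8117746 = 0.55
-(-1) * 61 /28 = 61 /28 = 2.18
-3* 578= -1734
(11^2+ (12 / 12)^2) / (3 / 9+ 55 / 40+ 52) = 2928 / 1289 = 2.27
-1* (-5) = 5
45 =45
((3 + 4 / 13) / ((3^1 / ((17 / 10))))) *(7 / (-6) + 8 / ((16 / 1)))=-1.25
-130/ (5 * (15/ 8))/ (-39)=16/ 45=0.36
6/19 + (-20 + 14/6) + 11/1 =-362/57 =-6.35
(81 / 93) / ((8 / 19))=513 / 248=2.07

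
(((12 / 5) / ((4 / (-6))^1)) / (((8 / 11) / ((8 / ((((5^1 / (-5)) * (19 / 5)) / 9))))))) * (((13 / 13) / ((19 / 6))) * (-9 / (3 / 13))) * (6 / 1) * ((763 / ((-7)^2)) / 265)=-272710152 / 669655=-407.24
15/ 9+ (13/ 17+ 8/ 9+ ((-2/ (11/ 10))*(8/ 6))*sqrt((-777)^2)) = -3164572/ 1683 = -1880.32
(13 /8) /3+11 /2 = 145 /24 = 6.04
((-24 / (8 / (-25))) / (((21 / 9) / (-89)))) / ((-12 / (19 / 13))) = 126825 / 364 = 348.42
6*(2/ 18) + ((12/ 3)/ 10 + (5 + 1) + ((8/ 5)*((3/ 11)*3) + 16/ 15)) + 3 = 2053/ 165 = 12.44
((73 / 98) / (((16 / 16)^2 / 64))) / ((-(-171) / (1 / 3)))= 2336 / 25137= 0.09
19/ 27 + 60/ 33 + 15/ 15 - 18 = -4300/ 297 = -14.48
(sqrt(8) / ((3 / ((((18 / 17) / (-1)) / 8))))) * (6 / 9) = -sqrt(2) / 17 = -0.08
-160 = -160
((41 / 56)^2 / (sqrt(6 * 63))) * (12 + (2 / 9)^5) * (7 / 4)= 297797555 * sqrt(42) / 3333197952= 0.58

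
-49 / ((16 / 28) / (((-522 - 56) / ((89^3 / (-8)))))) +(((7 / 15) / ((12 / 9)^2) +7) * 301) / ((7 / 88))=193730680717 / 7049690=27480.74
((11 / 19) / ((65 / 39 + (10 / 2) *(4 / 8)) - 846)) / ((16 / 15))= -495 / 767752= -0.00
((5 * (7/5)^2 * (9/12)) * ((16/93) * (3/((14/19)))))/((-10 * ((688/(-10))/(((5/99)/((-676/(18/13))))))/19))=-7581/515433776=-0.00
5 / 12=0.42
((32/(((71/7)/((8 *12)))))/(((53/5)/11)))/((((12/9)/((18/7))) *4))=151.54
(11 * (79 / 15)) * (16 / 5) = 13904 / 75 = 185.39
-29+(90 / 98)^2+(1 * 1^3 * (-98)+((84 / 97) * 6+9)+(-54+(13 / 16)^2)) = -9855489687 / 59621632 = -165.30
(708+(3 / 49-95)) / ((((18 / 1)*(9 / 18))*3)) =30040 / 1323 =22.71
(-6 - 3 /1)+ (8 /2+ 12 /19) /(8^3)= -10933 /1216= -8.99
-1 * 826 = -826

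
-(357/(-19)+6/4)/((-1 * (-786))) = 219/9956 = 0.02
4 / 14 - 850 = -5948 / 7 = -849.71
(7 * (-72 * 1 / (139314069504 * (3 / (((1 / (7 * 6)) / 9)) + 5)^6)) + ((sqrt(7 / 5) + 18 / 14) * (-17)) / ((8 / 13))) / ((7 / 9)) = -1050387688448965239099511689265 / 23001618561644286560918863872 - 1989 * sqrt(35) / 280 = -87.69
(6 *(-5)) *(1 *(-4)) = 120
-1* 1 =-1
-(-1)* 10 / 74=5 / 37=0.14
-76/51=-1.49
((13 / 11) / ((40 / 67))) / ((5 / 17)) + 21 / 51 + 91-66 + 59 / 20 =1312449 / 37400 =35.09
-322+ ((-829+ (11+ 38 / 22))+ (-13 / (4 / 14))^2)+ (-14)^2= 49631 / 44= 1127.98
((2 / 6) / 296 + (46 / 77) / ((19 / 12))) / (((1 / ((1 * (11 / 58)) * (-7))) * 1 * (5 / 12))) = -491639 / 407740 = -1.21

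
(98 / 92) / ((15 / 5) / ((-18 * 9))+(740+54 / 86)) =56889 / 39552985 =0.00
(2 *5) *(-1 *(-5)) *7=350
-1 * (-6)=6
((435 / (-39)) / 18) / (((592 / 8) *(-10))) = 29 / 34632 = 0.00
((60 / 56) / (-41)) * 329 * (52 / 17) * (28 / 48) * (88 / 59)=-940940 / 41123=-22.88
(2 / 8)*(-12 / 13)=-3 / 13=-0.23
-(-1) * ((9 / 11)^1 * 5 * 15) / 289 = 675 / 3179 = 0.21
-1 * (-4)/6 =2/3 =0.67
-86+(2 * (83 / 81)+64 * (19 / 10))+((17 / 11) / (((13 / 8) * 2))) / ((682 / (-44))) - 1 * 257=-393869501 / 1795365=-219.38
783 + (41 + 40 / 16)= 1653 / 2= 826.50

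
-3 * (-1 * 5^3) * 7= 2625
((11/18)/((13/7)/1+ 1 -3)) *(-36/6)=77/3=25.67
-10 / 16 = -5 / 8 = -0.62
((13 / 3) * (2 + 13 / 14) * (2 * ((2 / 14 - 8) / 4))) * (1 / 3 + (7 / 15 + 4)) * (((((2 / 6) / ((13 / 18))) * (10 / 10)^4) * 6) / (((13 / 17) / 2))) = -1104048 / 637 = -1733.20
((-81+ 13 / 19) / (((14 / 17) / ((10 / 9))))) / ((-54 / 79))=731935 / 4617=158.53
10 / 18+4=41 / 9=4.56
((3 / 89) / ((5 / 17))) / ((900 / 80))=0.01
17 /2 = 8.50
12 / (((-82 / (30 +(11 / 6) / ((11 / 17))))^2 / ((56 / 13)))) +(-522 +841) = 21456647 / 65559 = 327.29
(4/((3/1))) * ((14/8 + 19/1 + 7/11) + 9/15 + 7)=6377/165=38.65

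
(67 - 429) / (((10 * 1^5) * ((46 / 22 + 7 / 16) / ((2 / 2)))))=-31856 / 2225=-14.32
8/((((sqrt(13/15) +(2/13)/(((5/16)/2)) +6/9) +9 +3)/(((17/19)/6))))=11766040/134012491-57460 * sqrt(195)/134012491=0.08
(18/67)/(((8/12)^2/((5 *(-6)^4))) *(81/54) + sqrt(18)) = -174960/113940950333 + 5101833600 *sqrt(2)/113940950333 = 0.06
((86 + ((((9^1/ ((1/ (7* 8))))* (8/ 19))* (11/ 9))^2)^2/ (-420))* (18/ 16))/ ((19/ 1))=-31594577931393/ 49521980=-637991.01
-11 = -11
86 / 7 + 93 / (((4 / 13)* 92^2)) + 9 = 5053007 / 236992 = 21.32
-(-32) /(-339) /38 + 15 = 96599 /6441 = 15.00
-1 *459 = -459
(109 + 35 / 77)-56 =588 / 11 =53.45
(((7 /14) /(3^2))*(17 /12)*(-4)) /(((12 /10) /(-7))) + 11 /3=1783 /324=5.50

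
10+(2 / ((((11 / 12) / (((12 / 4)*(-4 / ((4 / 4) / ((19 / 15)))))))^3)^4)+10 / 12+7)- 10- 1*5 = 864203024044949.85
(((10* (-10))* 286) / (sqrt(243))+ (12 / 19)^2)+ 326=117830 / 361 - 28600* sqrt(3) / 27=-1508.29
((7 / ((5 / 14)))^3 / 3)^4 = 784716723734800033386496 / 19775390625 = 39681477782935.07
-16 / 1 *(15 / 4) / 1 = -60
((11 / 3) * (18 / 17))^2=4356 / 289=15.07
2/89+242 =21540/89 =242.02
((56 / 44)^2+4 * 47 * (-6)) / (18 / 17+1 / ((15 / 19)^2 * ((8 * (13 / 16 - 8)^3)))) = -396428920143750 / 372462297163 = -1064.35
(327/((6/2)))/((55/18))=1962/55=35.67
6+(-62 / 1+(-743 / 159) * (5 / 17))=-155083 / 2703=-57.37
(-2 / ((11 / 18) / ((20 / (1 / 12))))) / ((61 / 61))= -8640 / 11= -785.45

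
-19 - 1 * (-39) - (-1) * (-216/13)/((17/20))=100/221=0.45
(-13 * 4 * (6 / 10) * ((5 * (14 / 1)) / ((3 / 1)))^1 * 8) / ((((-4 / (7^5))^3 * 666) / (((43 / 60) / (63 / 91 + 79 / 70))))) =1690525945145033269 / 6621372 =255313543045.92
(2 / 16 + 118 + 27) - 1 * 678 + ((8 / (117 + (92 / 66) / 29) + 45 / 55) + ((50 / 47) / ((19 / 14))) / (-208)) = -60877801892233 / 114433627880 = -531.99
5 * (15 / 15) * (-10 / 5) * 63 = -630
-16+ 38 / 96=-749 / 48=-15.60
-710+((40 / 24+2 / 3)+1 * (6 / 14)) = -14852 / 21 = -707.24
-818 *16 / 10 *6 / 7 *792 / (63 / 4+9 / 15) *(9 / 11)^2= -305316864 / 8393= -36377.56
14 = 14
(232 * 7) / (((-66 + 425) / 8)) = 12992 / 359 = 36.19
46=46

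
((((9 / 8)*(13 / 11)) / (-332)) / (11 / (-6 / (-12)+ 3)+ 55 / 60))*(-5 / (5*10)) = 2457 / 24906640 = 0.00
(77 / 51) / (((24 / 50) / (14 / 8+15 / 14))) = 21725 / 2448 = 8.87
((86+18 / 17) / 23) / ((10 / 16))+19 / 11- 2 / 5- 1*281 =-5884122 / 21505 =-273.62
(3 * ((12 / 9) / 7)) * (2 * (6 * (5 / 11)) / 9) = 80 / 231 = 0.35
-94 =-94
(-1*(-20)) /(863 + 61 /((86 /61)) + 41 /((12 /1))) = 10320 /469397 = 0.02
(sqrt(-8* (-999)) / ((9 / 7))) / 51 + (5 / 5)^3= 1 + 14* sqrt(222) / 153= 2.36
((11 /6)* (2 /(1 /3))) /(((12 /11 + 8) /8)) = 242 /25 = 9.68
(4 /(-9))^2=16 /81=0.20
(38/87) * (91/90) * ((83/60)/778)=143507/182752200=0.00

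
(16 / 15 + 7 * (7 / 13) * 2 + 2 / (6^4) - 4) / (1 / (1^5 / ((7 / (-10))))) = -27719 / 4212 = -6.58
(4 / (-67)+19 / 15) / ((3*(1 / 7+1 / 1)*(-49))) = -1213 / 168840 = -0.01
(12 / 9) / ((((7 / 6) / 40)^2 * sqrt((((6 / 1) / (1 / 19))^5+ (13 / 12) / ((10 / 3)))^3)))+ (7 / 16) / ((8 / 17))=6144000 * sqrt(7701658329730) / 29064615103670751766917721+ 119 / 128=0.93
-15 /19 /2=-15 /38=-0.39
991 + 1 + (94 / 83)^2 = 6842724 / 6889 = 993.28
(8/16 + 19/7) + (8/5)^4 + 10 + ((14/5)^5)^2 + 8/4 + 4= 29645.44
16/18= 8/9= 0.89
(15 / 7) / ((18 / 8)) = 20 / 21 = 0.95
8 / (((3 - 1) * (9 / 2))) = 8 / 9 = 0.89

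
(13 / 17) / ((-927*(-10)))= 13 / 157590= 0.00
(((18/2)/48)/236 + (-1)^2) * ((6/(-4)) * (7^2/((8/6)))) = -1666539/30208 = -55.17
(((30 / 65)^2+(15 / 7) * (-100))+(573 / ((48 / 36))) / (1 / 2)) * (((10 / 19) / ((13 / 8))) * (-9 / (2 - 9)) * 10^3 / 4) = 137437290000 / 2045407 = 67193.13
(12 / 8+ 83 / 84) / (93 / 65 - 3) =-13585 / 8568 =-1.59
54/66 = 0.82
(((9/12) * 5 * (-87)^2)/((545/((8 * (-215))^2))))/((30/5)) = 2799016200/109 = 25679047.71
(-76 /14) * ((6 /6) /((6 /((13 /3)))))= -247 /63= -3.92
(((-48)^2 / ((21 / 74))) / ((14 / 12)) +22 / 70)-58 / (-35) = 1705443 / 245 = 6960.99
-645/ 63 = -10.24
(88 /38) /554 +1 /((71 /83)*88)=574285 /32883224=0.02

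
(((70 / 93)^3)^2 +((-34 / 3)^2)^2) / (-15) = -10674145720475344 / 9704852751735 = -1099.88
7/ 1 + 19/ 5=10.80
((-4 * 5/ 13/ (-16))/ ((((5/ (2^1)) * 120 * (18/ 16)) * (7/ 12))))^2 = 4/ 16769025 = 0.00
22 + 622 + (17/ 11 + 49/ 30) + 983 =537959/ 330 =1630.18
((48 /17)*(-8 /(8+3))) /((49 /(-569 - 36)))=21120 /833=25.35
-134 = -134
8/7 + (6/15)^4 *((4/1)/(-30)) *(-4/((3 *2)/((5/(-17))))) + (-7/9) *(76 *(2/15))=-13533344/2008125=-6.74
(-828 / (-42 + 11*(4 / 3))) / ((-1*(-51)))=414 / 697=0.59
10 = 10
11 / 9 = 1.22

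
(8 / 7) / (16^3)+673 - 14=2361857 / 3584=659.00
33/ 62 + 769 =47711/ 62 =769.53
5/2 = 2.50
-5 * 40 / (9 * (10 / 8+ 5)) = -32 / 9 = -3.56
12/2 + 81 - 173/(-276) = 24185/276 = 87.63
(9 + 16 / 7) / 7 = 79 / 49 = 1.61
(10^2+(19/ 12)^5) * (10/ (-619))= -136796495/ 77013504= -1.78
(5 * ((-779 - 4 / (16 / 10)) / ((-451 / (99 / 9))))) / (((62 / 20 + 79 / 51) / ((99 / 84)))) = 65763225 / 2721908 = 24.16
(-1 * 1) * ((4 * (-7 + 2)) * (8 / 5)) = 32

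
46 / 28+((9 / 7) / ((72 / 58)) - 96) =-2613 / 28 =-93.32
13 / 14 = 0.93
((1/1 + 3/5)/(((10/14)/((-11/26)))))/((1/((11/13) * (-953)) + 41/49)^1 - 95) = 0.01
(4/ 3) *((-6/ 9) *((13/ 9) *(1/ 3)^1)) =-104/ 243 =-0.43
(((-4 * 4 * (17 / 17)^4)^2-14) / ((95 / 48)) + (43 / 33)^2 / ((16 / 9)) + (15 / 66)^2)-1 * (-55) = 32789331 / 183920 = 178.28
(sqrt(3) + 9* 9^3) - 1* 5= 6557.73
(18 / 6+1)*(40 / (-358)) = -80 / 179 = -0.45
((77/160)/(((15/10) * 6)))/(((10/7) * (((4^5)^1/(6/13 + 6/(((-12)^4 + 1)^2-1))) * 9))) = 231782494559/123648517708185600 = 0.00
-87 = -87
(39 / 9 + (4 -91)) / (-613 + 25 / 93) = 961 / 7123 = 0.13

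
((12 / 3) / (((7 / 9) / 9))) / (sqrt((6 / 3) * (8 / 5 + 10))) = 162 * sqrt(145) / 203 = 9.61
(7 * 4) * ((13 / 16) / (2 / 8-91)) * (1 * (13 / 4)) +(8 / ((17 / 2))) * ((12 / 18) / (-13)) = -276931 / 320892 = -0.86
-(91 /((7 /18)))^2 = -54756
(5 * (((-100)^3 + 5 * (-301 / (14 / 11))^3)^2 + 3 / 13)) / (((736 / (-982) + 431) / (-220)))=-506405841128249507897925 / 43940624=-11524775823125532.03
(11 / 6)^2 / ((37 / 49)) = 5929 / 1332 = 4.45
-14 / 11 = -1.27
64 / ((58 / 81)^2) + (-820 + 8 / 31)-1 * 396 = -28441352 / 26071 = -1090.92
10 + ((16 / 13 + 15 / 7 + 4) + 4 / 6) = 4925 / 273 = 18.04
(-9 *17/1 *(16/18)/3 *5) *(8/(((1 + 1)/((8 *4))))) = -87040/3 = -29013.33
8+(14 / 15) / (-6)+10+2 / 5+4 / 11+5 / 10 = 18917 / 990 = 19.11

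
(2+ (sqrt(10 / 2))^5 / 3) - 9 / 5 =1 / 5+ 25 * sqrt(5) / 3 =18.83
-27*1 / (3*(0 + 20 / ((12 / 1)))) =-5.40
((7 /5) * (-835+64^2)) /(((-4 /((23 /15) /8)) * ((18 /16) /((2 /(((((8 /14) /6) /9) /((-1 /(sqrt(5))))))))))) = 3675147 * sqrt(5) /500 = 16435.76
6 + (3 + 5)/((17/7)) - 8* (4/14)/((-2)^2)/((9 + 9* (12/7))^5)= 23101364673190/2485589887467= 9.29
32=32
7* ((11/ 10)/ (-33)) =-7/ 30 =-0.23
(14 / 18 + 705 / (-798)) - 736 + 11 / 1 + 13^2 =-1331317 / 2394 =-556.11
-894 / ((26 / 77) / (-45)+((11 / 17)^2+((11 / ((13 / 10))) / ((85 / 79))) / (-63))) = -11638096470 / 3727733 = -3122.03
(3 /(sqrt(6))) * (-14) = -7 * sqrt(6) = -17.15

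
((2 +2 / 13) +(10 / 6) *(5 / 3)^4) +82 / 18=61820 / 3159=19.57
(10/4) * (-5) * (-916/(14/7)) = 5725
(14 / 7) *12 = 24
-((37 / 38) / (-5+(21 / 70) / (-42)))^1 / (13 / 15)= 38850 / 173147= 0.22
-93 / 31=-3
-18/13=-1.38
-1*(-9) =9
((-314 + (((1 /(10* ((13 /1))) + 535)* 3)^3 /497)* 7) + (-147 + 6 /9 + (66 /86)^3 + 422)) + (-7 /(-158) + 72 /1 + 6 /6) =58235224.85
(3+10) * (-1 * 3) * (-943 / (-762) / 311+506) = -1558879855 / 78994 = -19734.16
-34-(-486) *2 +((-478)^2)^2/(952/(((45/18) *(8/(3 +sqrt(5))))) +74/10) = 196029806523858/280781-62123876524640 *sqrt(5)/280781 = 203420443.65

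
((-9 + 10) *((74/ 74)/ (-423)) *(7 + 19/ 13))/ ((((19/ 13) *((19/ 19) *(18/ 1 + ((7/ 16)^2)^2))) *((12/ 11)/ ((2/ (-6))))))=163840/ 706621077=0.00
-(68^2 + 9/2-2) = -9253/2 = -4626.50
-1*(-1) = 1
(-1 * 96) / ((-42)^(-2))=-169344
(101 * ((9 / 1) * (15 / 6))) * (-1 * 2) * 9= -40905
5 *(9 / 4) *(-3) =-135 / 4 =-33.75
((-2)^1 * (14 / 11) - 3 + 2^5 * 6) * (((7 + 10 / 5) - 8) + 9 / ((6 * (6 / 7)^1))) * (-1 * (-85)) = 43583.75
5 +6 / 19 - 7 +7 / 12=-251 / 228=-1.10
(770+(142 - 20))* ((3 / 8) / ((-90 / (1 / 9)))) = -223 / 540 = -0.41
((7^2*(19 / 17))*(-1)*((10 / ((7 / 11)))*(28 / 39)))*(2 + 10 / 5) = -1638560 / 663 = -2471.43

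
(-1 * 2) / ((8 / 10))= -5 / 2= -2.50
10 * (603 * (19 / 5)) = 22914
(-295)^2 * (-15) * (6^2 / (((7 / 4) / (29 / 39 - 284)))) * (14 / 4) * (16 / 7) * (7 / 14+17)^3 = 4239620421750000 / 13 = 326124647826923.08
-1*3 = -3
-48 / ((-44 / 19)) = 20.73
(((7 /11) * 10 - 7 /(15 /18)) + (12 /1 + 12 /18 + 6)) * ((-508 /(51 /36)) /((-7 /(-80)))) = -12744704 /187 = -68153.50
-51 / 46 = -1.11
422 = 422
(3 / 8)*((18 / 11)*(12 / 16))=81 / 176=0.46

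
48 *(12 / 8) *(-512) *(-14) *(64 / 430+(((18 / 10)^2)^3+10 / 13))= 157457931853824 / 8734375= 18027383.97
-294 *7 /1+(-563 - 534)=-3155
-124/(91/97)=-132.18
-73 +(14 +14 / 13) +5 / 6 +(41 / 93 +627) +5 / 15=1379915 / 2418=570.68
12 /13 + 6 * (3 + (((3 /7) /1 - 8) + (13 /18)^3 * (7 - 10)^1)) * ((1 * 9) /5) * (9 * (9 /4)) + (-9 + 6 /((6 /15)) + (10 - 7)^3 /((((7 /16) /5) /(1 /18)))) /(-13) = -698763 /560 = -1247.79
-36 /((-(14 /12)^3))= 7776 /343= 22.67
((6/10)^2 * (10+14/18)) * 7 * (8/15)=14.49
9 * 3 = 27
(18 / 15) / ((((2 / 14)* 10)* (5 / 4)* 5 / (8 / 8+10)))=924 / 625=1.48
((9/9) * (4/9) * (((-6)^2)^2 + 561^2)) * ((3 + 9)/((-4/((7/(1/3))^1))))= -8848476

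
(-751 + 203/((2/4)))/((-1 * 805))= 0.43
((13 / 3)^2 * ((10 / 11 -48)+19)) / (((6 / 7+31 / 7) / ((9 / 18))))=-121849 / 2442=-49.90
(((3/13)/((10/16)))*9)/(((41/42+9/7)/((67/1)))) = 98.43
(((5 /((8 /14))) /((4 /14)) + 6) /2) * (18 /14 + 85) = 44243 /28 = 1580.11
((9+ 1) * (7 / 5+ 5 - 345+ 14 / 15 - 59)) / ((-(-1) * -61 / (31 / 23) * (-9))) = -368900 / 37881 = -9.74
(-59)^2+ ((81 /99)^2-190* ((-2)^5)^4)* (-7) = 168747756314 /121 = 1394609556.31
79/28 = 2.82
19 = 19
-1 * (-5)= 5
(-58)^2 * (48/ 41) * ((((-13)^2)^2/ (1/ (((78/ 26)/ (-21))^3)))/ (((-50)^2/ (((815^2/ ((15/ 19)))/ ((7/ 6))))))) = -1164044137210656/ 12305125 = -94598318.77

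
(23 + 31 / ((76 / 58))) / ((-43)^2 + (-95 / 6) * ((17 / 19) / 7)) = 37233 / 1473887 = 0.03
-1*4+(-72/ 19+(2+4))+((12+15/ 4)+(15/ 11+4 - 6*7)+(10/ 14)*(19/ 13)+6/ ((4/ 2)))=-1417439/ 76076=-18.63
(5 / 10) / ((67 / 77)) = 77 / 134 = 0.57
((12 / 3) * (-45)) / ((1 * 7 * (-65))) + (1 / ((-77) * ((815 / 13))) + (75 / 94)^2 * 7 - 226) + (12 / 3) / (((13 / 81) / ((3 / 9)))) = -1534271046419 / 7208541340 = -212.84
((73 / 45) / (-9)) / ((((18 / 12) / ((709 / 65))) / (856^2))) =-75848434304 / 78975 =-960410.69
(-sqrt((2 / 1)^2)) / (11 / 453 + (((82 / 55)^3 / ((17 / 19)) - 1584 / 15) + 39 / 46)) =0.02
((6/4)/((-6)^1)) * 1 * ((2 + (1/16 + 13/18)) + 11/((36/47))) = -823/192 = -4.29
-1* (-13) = 13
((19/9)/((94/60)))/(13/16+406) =3040/917769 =0.00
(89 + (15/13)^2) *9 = 137394/169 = 812.98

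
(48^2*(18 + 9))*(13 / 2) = 404352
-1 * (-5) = 5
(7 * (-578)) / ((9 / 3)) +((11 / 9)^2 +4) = -108797 / 81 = -1343.17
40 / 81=0.49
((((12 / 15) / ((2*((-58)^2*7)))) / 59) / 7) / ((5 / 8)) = 4 / 60783275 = 0.00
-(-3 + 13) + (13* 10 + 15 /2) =127.50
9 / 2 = 4.50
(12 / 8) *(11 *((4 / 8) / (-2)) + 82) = 951 / 8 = 118.88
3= 3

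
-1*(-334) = 334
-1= -1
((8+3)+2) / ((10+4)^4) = 0.00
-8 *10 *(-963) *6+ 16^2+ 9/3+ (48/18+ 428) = 1388789/3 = 462929.67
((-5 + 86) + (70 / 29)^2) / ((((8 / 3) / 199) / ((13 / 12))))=188905327 / 26912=7019.37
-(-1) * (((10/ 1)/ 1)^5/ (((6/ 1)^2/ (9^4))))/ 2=9112500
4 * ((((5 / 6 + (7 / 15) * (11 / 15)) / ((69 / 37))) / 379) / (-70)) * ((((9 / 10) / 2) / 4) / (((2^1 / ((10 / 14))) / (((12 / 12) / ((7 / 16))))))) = -851 / 97497750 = -0.00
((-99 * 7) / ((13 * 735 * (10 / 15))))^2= 9801 / 828100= 0.01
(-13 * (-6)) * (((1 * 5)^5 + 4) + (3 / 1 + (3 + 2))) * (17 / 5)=4159662 / 5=831932.40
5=5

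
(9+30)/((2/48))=936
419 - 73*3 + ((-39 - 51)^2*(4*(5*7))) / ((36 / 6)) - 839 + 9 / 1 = 188370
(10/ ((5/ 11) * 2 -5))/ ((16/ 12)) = -11/ 6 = -1.83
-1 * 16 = -16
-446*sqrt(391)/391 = -22.56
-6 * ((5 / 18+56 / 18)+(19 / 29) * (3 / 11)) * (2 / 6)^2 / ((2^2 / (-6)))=20485 / 5742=3.57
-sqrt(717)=-26.78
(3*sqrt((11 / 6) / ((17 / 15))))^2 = 14.56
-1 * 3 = -3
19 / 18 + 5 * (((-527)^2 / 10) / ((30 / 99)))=82485703 / 180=458253.91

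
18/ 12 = 1.50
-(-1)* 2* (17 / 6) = 17 / 3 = 5.67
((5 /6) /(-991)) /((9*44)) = -5 /2354616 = -0.00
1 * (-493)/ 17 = -29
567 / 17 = 33.35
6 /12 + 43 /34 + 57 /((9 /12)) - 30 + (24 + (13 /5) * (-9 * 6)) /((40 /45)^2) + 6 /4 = -266707 /2720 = -98.05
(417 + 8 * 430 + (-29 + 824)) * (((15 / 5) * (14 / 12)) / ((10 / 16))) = 26051.20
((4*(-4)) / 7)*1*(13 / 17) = -208 / 119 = -1.75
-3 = -3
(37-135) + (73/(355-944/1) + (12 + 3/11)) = -556230/6479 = -85.85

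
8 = 8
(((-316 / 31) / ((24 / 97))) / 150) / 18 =-7663 / 502200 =-0.02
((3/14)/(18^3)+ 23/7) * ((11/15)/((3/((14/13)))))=196735/227448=0.86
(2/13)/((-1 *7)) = -2/91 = -0.02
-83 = -83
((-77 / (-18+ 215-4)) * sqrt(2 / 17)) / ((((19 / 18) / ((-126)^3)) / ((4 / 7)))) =1584297792 * sqrt(34) / 62339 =148189.16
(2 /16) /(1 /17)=17 /8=2.12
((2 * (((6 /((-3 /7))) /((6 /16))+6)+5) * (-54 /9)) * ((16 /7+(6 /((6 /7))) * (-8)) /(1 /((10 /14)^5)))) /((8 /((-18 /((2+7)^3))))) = 92825000 /9529569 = 9.74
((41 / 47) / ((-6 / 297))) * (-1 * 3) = 12177 / 94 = 129.54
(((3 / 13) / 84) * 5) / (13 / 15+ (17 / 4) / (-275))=4125 / 255619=0.02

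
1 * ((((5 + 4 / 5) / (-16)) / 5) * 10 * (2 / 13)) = -29 / 260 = -0.11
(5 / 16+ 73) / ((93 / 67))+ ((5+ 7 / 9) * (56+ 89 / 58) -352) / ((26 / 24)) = 19490567 / 560976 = 34.74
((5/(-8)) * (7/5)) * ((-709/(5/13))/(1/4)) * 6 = 193557/5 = 38711.40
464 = 464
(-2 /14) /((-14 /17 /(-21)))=-51 /14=-3.64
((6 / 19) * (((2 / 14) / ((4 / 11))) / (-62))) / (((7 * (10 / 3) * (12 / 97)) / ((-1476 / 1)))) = 1181169 / 1154440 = 1.02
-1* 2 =-2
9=9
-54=-54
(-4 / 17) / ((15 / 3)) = -4 / 85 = -0.05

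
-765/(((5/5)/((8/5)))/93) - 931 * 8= -121280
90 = 90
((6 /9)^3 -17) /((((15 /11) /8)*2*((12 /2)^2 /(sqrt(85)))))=-4961*sqrt(85) /3645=-12.55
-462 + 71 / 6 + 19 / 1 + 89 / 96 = -41303 / 96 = -430.24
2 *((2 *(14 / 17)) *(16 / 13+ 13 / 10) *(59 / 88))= 135877 / 24310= 5.59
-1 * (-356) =356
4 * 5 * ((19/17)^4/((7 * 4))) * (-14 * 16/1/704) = -651605/1837462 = -0.35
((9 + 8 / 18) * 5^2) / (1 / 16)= 34000 / 9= 3777.78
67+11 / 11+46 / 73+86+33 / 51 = 192699 / 1241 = 155.28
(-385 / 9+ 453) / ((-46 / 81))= -722.35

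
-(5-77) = 72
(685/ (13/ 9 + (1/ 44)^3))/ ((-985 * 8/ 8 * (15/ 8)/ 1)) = -280084992/ 1090789985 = -0.26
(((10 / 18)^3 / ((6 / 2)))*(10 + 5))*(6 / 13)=1250 / 3159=0.40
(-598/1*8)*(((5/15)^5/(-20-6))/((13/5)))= 920/3159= 0.29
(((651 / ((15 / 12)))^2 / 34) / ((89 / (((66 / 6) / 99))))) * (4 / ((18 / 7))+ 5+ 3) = 32397232 / 340425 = 95.17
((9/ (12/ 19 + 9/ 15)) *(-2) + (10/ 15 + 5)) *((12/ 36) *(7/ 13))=-2443/ 1521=-1.61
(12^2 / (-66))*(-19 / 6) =76 / 11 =6.91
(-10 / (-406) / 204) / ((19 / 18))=15 / 131138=0.00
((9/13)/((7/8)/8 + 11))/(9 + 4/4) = 32/5135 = 0.01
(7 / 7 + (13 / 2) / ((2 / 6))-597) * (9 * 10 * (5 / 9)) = -28825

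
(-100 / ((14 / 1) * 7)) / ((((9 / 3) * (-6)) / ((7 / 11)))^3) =175 / 3881196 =0.00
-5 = -5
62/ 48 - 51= -1193/ 24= -49.71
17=17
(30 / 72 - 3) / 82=-31 / 984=-0.03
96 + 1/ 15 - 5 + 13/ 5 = 93.67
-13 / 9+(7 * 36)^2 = 571523 / 9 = 63502.56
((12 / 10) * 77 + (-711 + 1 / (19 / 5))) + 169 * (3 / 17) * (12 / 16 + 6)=-2694001 / 6460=-417.03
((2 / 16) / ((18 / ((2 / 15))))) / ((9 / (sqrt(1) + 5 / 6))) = 0.00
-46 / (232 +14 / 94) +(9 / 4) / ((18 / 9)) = 80903 / 87288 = 0.93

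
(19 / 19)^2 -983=-982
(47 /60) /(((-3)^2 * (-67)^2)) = 0.00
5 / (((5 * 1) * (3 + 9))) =0.08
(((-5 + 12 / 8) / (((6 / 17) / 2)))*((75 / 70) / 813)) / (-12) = 85 / 39024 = 0.00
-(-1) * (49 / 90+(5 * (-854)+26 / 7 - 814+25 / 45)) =-355543 / 70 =-5079.19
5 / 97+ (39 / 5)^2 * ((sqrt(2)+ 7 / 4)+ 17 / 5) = 1521 * sqrt(2) / 25+ 15198811 / 48500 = 399.42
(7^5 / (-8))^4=19480533764065.43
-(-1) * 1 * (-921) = -921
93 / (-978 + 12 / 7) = -217 / 2278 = -0.10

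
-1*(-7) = 7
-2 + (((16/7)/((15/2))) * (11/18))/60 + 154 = 2154644/14175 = 152.00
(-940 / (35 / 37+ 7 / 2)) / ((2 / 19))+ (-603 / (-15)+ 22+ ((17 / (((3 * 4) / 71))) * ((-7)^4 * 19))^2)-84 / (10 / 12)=106114347157521371 / 5040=21054433959825.67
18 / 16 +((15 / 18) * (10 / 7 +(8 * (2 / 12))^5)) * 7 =198521 / 5832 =34.04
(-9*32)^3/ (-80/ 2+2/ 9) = 107495424/ 179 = 600533.09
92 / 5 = 18.40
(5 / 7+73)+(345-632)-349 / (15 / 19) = -68812 / 105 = -655.35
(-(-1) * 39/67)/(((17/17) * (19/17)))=663/1273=0.52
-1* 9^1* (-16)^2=-2304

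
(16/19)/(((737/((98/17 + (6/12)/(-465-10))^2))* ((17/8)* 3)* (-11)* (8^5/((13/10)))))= -112637783557/5245283530924800000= -0.00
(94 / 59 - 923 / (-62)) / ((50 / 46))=277311 / 18290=15.16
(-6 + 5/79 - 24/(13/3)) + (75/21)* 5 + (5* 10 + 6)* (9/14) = 304684/7189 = 42.38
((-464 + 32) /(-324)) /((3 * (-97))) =-4 /873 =-0.00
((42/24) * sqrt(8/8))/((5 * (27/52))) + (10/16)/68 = 0.68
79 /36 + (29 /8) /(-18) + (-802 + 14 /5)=-797.21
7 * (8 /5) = 56 /5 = 11.20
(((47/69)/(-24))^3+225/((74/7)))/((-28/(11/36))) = -39339041897639/169372638683136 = -0.23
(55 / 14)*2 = 55 / 7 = 7.86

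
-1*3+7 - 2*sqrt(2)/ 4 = 4 - sqrt(2)/ 2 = 3.29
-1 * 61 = -61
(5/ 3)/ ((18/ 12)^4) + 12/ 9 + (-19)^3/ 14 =-1661081/ 3402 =-488.27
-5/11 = -0.45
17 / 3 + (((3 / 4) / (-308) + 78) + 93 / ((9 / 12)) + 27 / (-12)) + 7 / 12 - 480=-337571 / 1232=-274.00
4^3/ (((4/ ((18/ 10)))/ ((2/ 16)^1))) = 18/ 5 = 3.60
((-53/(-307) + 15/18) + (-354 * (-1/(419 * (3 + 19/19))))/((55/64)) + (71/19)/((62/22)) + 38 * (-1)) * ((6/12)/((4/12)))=-53.13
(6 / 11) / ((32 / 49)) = 147 / 176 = 0.84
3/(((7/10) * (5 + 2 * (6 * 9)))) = 30/791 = 0.04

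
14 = 14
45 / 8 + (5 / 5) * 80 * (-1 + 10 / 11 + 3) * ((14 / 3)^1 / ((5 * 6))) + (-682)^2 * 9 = 3315436999 / 792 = 4186157.83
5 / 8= 0.62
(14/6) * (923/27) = 6461/81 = 79.77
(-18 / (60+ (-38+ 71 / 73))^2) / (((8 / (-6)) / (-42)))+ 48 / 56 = -0.22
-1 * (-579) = 579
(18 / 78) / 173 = 3 / 2249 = 0.00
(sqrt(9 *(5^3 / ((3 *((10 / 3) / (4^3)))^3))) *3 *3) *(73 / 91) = 252288 *sqrt(2) / 91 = 3920.76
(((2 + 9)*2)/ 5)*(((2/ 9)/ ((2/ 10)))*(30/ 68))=110/ 51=2.16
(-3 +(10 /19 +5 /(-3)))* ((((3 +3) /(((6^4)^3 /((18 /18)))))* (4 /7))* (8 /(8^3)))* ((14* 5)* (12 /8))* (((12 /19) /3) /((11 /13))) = -3835 /1440667109376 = -0.00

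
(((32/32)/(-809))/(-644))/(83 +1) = 1/43763664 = 0.00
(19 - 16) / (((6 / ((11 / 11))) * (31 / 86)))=43 / 31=1.39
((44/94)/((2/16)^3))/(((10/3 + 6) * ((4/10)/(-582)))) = -12291840/329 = -37361.22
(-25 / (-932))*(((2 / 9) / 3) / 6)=25 / 75492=0.00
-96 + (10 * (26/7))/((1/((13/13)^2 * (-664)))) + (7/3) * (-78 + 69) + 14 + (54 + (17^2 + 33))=-170729/7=-24389.86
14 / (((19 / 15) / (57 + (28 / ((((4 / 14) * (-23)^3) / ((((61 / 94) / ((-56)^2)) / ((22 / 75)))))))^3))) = 3124037347142616777692455759305 / 4958789439908915536106356736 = 630.00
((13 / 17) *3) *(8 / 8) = 39 / 17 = 2.29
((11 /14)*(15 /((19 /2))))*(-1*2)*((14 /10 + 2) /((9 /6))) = -748 /133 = -5.62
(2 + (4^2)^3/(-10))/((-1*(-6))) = -1019/15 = -67.93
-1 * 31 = -31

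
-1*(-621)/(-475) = -621/475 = -1.31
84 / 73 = 1.15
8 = 8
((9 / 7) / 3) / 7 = 3 / 49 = 0.06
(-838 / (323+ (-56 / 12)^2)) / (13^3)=-7542 / 6817291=-0.00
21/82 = 0.26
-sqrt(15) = -3.87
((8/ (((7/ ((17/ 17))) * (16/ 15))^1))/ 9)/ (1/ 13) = 65/ 42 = 1.55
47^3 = 103823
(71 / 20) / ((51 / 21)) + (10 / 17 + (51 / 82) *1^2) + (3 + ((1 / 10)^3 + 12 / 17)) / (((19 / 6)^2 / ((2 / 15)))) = 1711775239 / 629042500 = 2.72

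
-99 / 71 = -1.39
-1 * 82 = -82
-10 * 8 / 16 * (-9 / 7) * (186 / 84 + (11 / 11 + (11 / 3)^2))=10495 / 98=107.09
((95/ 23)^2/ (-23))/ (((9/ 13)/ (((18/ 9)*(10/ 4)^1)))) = -586625/ 109503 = -5.36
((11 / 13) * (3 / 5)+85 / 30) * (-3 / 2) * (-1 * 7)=9121 / 260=35.08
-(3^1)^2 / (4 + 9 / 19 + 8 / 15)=-2565 / 1427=-1.80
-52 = -52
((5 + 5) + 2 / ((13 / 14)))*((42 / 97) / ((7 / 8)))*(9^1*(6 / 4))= 102384 / 1261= 81.19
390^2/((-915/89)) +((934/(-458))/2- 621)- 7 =-430900231/27938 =-15423.45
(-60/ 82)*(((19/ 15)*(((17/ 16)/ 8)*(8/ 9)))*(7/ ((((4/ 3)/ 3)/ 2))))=-2261/ 656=-3.45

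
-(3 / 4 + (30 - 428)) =1589 / 4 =397.25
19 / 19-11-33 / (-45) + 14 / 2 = -34 / 15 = -2.27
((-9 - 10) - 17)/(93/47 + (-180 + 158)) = 1.80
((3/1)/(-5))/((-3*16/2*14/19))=19/560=0.03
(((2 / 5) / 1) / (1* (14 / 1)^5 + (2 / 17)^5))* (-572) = -203039551 / 477270732000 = -0.00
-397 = -397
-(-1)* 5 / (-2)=-5 / 2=-2.50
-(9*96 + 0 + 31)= -895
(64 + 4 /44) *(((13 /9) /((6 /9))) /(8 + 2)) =611 /44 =13.89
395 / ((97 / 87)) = 34365 / 97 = 354.28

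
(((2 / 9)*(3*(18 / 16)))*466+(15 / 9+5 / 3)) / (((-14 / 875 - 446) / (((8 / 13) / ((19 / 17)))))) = -4498625 / 10328058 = -0.44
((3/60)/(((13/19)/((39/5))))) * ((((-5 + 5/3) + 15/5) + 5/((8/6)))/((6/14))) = 5453/1200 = 4.54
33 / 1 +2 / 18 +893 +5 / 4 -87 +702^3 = 12454172941 / 36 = 345949248.36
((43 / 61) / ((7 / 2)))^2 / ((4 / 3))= 5547 / 182329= 0.03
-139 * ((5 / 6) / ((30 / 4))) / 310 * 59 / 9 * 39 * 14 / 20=-746291 / 83700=-8.92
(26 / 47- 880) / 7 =-41334 / 329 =-125.64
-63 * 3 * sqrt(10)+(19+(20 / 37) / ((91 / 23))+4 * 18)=306857 / 3367-189 * sqrt(10)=-506.53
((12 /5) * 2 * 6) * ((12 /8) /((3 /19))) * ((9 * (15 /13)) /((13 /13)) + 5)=54720 /13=4209.23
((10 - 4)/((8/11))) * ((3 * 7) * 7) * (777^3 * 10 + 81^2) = 22755948302241/4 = 5688987075560.25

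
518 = 518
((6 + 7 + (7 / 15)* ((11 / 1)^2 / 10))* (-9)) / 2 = -8391 / 100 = -83.91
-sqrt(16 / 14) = -2*sqrt(14) / 7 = -1.07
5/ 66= 0.08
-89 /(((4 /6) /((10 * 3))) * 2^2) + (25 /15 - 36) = -12427 /12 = -1035.58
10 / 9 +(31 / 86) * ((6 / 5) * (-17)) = -12079 / 1935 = -6.24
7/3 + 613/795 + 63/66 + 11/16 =664123/139920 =4.75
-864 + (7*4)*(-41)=-2012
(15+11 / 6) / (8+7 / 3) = 101 / 62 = 1.63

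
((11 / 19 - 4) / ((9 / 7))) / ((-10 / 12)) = 182 / 57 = 3.19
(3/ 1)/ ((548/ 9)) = 27/ 548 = 0.05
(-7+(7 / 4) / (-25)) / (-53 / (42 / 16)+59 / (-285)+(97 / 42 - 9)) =0.26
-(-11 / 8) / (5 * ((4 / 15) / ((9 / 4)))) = 297 / 128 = 2.32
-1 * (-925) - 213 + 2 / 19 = 13530 / 19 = 712.11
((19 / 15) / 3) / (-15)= -19 / 675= -0.03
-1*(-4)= 4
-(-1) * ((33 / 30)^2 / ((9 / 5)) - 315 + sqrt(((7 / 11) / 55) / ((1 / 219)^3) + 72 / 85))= -56579 / 180 + 3 * sqrt(11804803145) / 935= 34.28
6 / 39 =0.15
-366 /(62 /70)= -12810 /31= -413.23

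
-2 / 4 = -1 / 2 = -0.50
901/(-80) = -11.26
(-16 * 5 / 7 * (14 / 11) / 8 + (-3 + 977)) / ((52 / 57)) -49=290765 / 286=1016.66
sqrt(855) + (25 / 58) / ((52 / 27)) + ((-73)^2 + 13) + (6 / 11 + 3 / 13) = 3* sqrt(95) + 177259369 / 33176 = 5372.24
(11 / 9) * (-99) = -121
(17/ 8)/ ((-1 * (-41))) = 17/ 328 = 0.05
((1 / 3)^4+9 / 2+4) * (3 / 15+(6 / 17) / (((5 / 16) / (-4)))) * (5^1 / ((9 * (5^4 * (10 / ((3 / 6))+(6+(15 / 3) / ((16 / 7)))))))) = -4048744 / 3493276875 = -0.00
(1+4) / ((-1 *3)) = -5 / 3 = -1.67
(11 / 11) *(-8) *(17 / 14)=-68 / 7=-9.71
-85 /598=-0.14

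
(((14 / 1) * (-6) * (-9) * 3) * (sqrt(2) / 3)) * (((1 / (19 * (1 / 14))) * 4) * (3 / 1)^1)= 127008 * sqrt(2) / 19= 9453.50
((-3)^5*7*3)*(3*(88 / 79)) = -1347192 / 79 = -17053.06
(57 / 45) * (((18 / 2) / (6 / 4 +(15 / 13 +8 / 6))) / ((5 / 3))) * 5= 13338 / 1555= 8.58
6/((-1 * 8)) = -3/4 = -0.75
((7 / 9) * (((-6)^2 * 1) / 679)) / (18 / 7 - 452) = -14 / 152581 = -0.00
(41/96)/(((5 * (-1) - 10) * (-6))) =41/8640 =0.00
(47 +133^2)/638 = 8868/319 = 27.80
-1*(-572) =572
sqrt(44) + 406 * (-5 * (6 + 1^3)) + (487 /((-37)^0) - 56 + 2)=-13777 + 2 * sqrt(11)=-13770.37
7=7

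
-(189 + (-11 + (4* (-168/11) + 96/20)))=-6694/55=-121.71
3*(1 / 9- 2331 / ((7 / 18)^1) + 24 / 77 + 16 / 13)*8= -431880392 / 3003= -143816.31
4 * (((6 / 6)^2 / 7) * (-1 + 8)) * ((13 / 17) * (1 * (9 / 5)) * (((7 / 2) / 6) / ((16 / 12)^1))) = 819 / 340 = 2.41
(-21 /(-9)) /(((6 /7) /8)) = 196 /9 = 21.78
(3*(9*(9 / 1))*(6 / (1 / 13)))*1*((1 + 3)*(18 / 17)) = 80275.76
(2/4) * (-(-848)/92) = 106/23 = 4.61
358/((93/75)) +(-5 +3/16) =140813/496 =283.90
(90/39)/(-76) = -15/494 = -0.03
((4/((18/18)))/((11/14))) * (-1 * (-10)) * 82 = 45920/11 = 4174.55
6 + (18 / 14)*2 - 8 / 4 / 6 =173 / 21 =8.24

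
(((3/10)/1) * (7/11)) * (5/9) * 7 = 49/66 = 0.74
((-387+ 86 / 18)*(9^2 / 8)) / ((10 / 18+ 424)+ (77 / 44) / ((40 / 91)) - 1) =-5572800 / 615653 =-9.05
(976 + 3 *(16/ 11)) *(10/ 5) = 1960.73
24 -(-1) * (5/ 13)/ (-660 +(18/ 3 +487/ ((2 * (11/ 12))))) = 1332809/ 55536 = 24.00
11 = 11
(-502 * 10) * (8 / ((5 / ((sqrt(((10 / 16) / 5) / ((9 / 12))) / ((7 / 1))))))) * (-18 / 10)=12048 * sqrt(6) / 35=843.18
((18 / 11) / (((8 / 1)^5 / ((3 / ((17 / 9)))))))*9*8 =0.01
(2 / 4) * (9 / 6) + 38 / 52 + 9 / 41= 3625 / 2132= 1.70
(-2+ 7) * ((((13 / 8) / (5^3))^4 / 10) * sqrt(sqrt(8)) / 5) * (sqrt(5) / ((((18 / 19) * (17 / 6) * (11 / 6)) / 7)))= 3798613 * 2^(3 / 4) * sqrt(5) / 935000000000000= 0.00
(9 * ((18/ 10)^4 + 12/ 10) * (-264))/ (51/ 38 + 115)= -660095568/ 2763125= -238.89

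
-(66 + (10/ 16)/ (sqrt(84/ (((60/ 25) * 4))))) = -66 - sqrt(35)/ 28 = -66.21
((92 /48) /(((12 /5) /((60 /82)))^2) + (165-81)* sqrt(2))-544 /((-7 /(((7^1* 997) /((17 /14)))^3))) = 84* sqrt(2) + 344052399556485477383 /23318832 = 14754272407779.93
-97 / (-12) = 97 / 12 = 8.08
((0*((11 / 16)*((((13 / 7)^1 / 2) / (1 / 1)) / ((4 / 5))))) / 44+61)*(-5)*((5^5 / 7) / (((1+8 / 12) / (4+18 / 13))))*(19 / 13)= -108656250 / 169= -642936.39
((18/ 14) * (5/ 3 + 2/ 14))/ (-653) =-114/ 31997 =-0.00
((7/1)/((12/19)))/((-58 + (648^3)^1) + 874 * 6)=19/466462248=0.00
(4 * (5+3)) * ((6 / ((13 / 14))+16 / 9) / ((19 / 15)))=208.15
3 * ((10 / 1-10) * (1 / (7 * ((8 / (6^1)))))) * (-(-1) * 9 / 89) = 0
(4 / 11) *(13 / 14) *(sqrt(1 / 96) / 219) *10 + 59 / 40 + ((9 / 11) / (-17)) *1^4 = 65 *sqrt(6) / 101178 + 10673 / 7480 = 1.43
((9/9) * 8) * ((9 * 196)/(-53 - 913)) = -14.61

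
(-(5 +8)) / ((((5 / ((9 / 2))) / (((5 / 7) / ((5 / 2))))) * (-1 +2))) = -117 / 35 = -3.34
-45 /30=-3 /2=-1.50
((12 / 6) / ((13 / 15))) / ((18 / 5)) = 25 / 39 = 0.64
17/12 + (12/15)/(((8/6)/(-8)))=-203/60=-3.38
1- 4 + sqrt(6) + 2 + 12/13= -1/13 + sqrt(6)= 2.37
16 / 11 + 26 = 302 / 11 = 27.45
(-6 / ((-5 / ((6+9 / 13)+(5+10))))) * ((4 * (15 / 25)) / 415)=20304 / 134875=0.15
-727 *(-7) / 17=5089 / 17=299.35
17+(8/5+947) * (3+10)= 61744/5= 12348.80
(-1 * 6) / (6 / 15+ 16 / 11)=-55 / 17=-3.24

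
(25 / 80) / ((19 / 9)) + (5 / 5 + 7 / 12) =1579 / 912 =1.73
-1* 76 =-76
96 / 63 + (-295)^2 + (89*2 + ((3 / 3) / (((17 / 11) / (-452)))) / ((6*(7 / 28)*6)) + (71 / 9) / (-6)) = 560158997 / 6426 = 87170.71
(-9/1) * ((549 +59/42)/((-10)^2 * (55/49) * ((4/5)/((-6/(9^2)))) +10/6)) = 1456371/355910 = 4.09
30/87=10/29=0.34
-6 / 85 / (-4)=3 / 170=0.02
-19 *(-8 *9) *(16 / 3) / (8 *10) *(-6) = -2736 / 5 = -547.20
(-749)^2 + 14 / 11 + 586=561588.27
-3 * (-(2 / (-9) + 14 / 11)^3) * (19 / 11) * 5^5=66788800000 / 3557763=18772.70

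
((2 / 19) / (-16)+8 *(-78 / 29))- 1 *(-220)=874883 / 4408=198.48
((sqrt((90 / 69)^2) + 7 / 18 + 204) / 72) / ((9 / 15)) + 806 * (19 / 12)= 114545713 / 89424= 1280.93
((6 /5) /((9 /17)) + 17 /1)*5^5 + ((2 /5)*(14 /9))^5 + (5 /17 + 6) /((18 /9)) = 377764778880637 /6273956250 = 60211.57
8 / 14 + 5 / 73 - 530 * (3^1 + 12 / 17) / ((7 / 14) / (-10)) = 341251359 / 8687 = 39282.99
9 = 9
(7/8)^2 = 49/64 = 0.77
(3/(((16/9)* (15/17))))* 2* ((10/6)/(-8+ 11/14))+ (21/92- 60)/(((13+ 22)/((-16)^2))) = -142469529/325220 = -438.07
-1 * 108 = -108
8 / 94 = 4 / 47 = 0.09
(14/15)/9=14/135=0.10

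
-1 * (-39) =39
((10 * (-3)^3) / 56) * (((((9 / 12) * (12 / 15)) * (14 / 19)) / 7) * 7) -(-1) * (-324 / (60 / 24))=-25029 / 190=-131.73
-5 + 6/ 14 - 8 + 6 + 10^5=699954/ 7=99993.43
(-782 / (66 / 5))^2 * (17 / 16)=64974425 / 17424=3729.02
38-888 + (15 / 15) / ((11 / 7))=-9343 / 11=-849.36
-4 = -4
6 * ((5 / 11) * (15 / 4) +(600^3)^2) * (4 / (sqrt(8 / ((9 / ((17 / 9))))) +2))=498845952000000018225 / 517- 55427328000000002025 * sqrt(34) / 517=339752163969415914.82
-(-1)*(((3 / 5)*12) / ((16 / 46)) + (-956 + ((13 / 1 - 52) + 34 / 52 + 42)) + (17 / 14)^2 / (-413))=-4901986821 / 5261620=-931.65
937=937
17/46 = 0.37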